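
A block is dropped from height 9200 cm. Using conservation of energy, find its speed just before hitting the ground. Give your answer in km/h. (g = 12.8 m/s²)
Convert to SI: h = 92.0 m
mgh = ½mv² ⇒ v = √(2gh) = √(2·12.8·92.0) = 48.5304 m/s = 174.7 km/h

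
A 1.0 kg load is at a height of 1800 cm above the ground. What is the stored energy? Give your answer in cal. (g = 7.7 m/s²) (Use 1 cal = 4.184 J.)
Convert to SI: m = 1.0 kg, h = 18.0 m
PE = mgh = (1.0)(7.7)(18.0) = 138.6 J = 33.13 cal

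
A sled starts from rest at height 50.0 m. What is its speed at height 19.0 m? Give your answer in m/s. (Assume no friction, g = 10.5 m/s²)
mgh₁ = mgh₂ + ½mv² ⇒ v = √(2g(h₁−h₂)) = √(2·10.5·31.0) = 25.51 m/s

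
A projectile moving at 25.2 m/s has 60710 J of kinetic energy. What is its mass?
m = 2·KE/v² = 2·60710/(25.2)² = 191.2 kg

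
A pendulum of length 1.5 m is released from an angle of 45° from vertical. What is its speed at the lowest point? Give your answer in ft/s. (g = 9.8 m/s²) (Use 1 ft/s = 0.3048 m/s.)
h = L(1 − cosθ) = 1.5(1 − cos45°) = 0.43934 m
v = √(2gh) = √(2·9.8·0.43934) = 2.93446 m/s = 9.627 ft/s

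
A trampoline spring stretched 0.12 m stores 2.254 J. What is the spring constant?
k = 2·PE/x² = 2·2.254/(0.12)² = 313.1 N/m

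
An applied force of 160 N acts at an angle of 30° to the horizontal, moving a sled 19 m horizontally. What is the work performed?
W = F·d·cosθ = (160)(19)cos(30°) = 2633 J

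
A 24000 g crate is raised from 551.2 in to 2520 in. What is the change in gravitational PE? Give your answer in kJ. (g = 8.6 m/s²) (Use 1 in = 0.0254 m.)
Convert to SI: m = 24.0 kg, Δh = 50.0075 m
ΔPE = mgΔh = (24.0)(8.6)(50.0075) = 10321.6 J = 10.32 kJ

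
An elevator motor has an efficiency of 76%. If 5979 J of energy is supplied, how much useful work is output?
W_out = η·W_in = 0.76·5979 = 4544.04 J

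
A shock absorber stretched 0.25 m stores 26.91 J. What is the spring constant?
k = 2·PE/x² = 2·26.91/(0.25)² = 861.1 N/m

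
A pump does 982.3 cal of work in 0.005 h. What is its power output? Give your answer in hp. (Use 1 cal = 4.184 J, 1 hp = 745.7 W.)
Convert to SI: W = 4109.94 J, t = 18.0 s
P = W/t = 4109.94/18.0 = 228.33 W = 0.3062 hp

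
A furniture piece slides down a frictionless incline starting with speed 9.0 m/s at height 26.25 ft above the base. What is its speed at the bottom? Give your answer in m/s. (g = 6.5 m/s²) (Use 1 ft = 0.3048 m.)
Convert to SI: v₀ = 9.0 m/s, h = 8.001 m
½mv₀² + mgh = ½mv² ⇒ v = √(v₀² + 2gh) = √(9.0² + 2·6.5·8.001) = 13.6 m/s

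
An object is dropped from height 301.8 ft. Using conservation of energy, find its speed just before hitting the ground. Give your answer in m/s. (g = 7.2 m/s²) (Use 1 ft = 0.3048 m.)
Convert to SI: h = 91.9886 m
mgh = ½mv² ⇒ v = √(2gh) = √(2·7.2·91.9886) = 36.4 m/s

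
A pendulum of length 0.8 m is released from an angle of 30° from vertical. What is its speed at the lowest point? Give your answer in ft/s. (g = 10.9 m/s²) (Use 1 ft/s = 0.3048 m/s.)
h = L(1 − cosθ) = 0.8(1 − cos30°) = 0.10718 m
v = √(2gh) = √(2·10.9·0.10718) = 1.52857 m/s = 5.015 ft/s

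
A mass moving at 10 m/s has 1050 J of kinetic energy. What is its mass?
m = 2·KE/v² = 2·1050/(10)² = 21.0 kg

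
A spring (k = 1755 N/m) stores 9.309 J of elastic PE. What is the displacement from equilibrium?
x = √(2·PE/k) = √(2·9.309/1755) = 0.103 m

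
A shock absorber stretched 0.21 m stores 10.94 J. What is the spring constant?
k = 2·PE/x² = 2·10.94/(0.21)² = 496.1 N/m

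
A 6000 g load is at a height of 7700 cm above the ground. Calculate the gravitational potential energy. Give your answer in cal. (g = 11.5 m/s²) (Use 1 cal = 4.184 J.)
Convert to SI: m = 6.0 kg, h = 77.0 m
PE = mgh = (6.0)(11.5)(77.0) = 5313.0 J = 1270 cal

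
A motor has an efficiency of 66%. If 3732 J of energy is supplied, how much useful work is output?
W_out = η·W_in = 0.66·3732 = 2463.12 J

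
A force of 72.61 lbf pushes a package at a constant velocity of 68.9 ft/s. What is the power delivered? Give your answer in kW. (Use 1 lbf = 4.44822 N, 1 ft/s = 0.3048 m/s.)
Convert to SI: F = 322.985 N, v = 21.0007 m/s
P = Fv = (322.985)(21.0007) = 6782.92 W = 6.783 kW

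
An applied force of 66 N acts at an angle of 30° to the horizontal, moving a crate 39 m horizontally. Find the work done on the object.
W = F·d·cosθ = (66)(39)cos(30°) = 2229 J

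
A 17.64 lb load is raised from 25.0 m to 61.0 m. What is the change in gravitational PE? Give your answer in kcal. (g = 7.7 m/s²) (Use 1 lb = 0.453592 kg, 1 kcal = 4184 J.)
Convert to SI: m = 8.00136 kg, Δh = 36.0 m
ΔPE = mgΔh = (8.00136)(7.7)(36.0) = 2217.98 J = 0.5301 kcal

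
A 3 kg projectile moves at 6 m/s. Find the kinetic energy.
KE = ½mv² = ½(3)(6)² = 54.0 J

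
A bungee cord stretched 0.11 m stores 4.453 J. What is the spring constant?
k = 2·PE/x² = 2·4.453/(0.11)² = 736.0 N/m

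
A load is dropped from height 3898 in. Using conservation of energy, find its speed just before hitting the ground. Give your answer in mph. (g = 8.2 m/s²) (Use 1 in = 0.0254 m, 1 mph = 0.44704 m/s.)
Convert to SI: h = 99.0092 m
mgh = ½mv² ⇒ v = √(2gh) = √(2·8.2·99.0092) = 40.2958 m/s = 90.14 mph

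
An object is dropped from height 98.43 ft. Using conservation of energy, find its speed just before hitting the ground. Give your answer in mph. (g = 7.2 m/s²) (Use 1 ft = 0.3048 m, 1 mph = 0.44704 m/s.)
Convert to SI: h = 30.0015 m
mgh = ½mv² ⇒ v = √(2gh) = √(2·7.2·30.0015) = 20.7851 m/s = 46.49 mph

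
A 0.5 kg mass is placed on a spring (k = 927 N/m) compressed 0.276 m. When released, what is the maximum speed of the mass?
½kx² = ½mv² ⇒ v = x√(k/m) = (0.276)√(927/0.5) = 11.88 m/s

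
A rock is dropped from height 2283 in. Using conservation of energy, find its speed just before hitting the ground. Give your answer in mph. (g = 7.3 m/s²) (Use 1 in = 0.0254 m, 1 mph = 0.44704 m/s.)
Convert to SI: h = 57.9882 m
mgh = ½mv² ⇒ v = √(2gh) = √(2·7.3·57.9882) = 29.0969 m/s = 65.09 mph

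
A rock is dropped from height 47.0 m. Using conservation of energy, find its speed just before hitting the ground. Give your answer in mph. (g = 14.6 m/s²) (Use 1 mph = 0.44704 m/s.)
mgh = ½mv² ⇒ v = √(2gh) = √(2·14.6·47.0) = 37.0459 m/s = 82.87 mph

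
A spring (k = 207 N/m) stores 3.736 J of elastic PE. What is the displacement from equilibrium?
x = √(2·PE/k) = √(2·3.736/207) = 0.19 m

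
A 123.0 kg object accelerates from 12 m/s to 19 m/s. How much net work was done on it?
W = ΔKE = ½m(v₂² − v₁²) = ½(123.0)(19² − 12²) = 13345.5 J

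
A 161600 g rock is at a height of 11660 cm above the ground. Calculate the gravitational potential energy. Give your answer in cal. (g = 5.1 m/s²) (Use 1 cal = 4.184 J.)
Convert to SI: m = 161.6 kg, h = 116.6 m
PE = mgh = (161.6)(5.1)(116.6) = 96097.1 J = 22970 cal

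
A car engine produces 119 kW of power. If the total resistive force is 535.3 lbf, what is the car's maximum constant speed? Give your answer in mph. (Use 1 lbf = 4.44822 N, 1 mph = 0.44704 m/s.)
Convert to SI: F = 2381.13 N
P = Fv ⇒ v = P/F = 119000 W/2381.13 N = 49.9762 m/s = 111.8 mph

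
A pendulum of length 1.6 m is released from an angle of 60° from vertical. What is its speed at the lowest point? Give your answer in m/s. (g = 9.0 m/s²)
h = L(1 − cosθ) = 1.6(1 − cos60°) = 0.8 m
v = √(2gh) = √(2·9.0·0.8) = 3.795 m/s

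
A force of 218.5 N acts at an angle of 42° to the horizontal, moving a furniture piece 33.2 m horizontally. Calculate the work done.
W = F·d·cosθ = (218.5)(33.2)cos(42°) = 5391 J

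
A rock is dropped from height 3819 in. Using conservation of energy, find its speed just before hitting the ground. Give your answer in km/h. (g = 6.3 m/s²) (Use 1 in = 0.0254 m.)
Convert to SI: h = 97.0026 m
mgh = ½mv² ⇒ v = √(2gh) = √(2·6.3·97.0026) = 34.9604 m/s = 125.9 km/h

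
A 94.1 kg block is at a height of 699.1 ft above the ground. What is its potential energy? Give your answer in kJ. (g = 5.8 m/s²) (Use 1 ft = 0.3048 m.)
Convert to SI: m = 94.1 kg, h = 213.086 m
PE = mgh = (94.1)(5.8)(213.086) = 116298 J = 116.3 kJ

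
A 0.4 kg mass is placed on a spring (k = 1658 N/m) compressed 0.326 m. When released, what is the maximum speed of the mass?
½kx² = ½mv² ⇒ v = x√(k/m) = (0.326)√(1658/0.4) = 20.99 m/s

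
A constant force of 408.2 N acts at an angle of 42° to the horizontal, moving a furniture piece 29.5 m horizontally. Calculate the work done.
W = F·d·cosθ = (408.2)(29.5)cos(42°) = 8949 J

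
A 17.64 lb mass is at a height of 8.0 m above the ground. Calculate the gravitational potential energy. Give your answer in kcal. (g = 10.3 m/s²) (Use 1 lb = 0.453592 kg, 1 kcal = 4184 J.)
Convert to SI: m = 8.00136 kg, h = 8.0 m
PE = mgh = (8.00136)(10.3)(8.0) = 659.312 J = 0.1576 kcal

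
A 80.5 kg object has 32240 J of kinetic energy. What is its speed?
v = √(2·KE/m) = √(2·32240/80.5) = 28.3 m/s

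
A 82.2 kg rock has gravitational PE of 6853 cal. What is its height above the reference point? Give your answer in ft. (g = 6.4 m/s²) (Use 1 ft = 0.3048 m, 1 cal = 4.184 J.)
Convert to SI: m = 82.2 kg, PE = 28673.0 J
h = PE/(mg) = 28673.0/(82.2·6.4) = 54.503 m = 178.8 ft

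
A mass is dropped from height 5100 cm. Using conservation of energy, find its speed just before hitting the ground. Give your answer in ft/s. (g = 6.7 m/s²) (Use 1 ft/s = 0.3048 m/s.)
Convert to SI: h = 51.0 m
mgh = ½mv² ⇒ v = √(2gh) = √(2·6.7·51.0) = 26.1419 m/s = 85.77 ft/s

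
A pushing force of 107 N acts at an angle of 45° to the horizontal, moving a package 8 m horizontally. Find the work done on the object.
W = F·d·cosθ = (107)(8)cos(45°) = 605.3 J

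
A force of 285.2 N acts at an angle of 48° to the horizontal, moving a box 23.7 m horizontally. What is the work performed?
W = F·d·cosθ = (285.2)(23.7)cos(48°) = 4523 J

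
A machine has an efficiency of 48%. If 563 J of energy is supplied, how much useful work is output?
W_out = η·W_in = 0.48·563 = 270.24 J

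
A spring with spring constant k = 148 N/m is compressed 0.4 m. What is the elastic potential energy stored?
PE = ½kx² = ½(148)(0.4)² = 11.84 J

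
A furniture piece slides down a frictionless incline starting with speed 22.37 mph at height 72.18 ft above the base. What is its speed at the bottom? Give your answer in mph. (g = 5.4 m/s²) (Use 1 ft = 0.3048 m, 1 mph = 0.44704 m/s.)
Convert to SI: v₀ = 10.0003 m/s, h = 22.0005 m
½mv₀² + mgh = ½mv² ⇒ v = √(v₀² + 2gh) = √(10.0003² + 2·5.4·22.0005) = 18.3742 m/s = 41.1 mph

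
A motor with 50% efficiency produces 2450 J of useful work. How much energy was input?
W_in = W_out/η = 2450/0.5 = 4900 J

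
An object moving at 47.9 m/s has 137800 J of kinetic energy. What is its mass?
m = 2·KE/v² = 2·137800/(47.9)² = 120.1 kg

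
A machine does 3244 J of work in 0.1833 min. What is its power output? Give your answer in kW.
Convert to SI: W = 3244.0 J, t = 10.998 s
P = W/t = 3244.0/10.998 = 294.963 W = 0.295 kW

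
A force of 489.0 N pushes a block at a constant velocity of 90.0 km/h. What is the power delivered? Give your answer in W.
Convert to SI: F = 489.0 N, v = 25.0 m/s
P = Fv = (489.0)(25.0) = 12230 W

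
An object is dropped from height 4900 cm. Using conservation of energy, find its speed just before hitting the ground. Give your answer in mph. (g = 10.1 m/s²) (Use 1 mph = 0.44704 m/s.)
Convert to SI: h = 49.0 m
mgh = ½mv² ⇒ v = √(2gh) = √(2·10.1·49.0) = 31.4611 m/s = 70.38 mph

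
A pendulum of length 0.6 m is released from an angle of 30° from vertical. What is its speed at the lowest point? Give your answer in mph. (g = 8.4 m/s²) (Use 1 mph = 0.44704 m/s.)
h = L(1 − cosθ) = 0.6(1 − cos30°) = 0.0803848 m
v = √(2gh) = √(2·8.4·0.0803848) = 1.16209 m/s = 2.6 mph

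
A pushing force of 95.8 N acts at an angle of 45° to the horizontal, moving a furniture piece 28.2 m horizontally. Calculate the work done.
W = F·d·cosθ = (95.8)(28.2)cos(45°) = 1910 J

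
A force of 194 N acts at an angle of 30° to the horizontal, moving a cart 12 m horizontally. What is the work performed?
W = F·d·cosθ = (194)(12)cos(30°) = 2016 J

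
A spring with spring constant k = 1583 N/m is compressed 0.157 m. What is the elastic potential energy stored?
PE = ½kx² = ½(1583)(0.157)² = 19.51 J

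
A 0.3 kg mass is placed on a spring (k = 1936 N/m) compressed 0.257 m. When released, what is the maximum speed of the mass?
½kx² = ½mv² ⇒ v = x√(k/m) = (0.257)√(1936/0.3) = 20.65 m/s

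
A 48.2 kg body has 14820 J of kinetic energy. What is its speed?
v = √(2·KE/m) = √(2·14820/48.2) = 24.8 m/s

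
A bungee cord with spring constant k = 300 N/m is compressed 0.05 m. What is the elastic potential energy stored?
PE = ½kx² = ½(300)(0.05)² = 0.375 J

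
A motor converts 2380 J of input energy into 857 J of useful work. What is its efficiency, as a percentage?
η = W_out/W_in = 857/2380 = 36.01%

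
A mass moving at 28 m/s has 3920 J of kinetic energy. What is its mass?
m = 2·KE/v² = 2·3920/(28)² = 10.0 kg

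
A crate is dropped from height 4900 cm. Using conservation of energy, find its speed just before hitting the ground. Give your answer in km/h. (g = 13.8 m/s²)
Convert to SI: h = 49.0 m
mgh = ½mv² ⇒ v = √(2gh) = √(2·13.8·49.0) = 36.775 m/s = 132.4 km/h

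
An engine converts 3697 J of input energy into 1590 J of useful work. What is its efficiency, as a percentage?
η = W_out/W_in = 1590/3697 = 43.01%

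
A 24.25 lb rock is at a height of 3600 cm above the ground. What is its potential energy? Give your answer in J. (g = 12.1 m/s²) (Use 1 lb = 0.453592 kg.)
Convert to SI: m = 10.9996 kg, h = 36.0 m
PE = mgh = (10.9996)(12.1)(36.0) = 4791 J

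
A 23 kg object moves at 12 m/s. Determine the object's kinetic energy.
KE = ½mv² = ½(23)(12)² = 1656.0 J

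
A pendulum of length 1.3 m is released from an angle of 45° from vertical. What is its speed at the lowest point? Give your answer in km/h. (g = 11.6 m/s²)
h = L(1 − cosθ) = 1.3(1 − cos45°) = 0.380761 m
v = √(2gh) = √(2·11.6·0.380761) = 2.97215 m/s = 10.7 km/h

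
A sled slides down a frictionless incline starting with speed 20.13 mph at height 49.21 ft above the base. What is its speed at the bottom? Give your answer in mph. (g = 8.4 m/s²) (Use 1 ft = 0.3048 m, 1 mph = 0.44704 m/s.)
Convert to SI: v₀ = 8.99892 m/s, h = 14.9992 m
½mv₀² + mgh = ½mv² ⇒ v = √(v₀² + 2gh) = √(8.99892² + 2·8.4·14.9992) = 18.2474 m/s = 40.82 mph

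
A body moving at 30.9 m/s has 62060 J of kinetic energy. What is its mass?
m = 2·KE/v² = 2·62060/(30.9)² = 130.0 kg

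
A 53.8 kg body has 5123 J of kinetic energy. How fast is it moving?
v = √(2·KE/m) = √(2·5123/53.8) = 13.8 m/s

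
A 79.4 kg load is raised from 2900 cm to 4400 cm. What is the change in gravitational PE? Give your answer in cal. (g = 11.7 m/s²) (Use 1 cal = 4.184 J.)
Convert to SI: m = 79.4 kg, Δh = 15.0 m
ΔPE = mgΔh = (79.4)(11.7)(15.0) = 13934.7 J = 3330 cal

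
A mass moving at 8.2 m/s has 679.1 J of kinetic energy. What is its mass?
m = 2·KE/v² = 2·679.1/(8.2)² = 20.2 kg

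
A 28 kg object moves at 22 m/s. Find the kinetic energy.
KE = ½mv² = ½(28)(22)² = 6776.0 J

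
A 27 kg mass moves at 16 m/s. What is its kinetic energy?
KE = ½mv² = ½(27)(16)² = 3456.0 J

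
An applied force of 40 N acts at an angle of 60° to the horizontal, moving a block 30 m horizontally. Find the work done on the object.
W = F·d·cosθ = (40)(30)cos(60°) = 600.0 J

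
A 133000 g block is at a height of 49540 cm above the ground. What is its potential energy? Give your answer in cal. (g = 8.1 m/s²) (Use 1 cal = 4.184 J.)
Convert to SI: m = 133.0 kg, h = 495.4 m
PE = mgh = (133.0)(8.1)(495.4) = 533694 J = 127600 cal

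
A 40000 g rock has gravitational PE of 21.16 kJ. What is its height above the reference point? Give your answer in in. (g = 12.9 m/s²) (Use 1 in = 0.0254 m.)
Convert to SI: m = 40.0 kg, PE = 21160.0 J
h = PE/(mg) = 21160.0/(40.0·12.9) = 41.0078 m = 1614 in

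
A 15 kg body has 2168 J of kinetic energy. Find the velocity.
v = √(2·KE/m) = √(2·2168/15) = 17.0 m/s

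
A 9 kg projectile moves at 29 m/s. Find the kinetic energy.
KE = ½mv² = ½(9)(29)² = 3784.5 J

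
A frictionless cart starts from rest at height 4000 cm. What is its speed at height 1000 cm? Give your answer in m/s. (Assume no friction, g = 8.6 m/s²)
Convert to SI: h₁−h₂ = 30.0 m
mgh₁ = mgh₂ + ½mv² ⇒ v = √(2g(h₁−h₂)) = √(2·8.6·30.0) = 22.72 m/s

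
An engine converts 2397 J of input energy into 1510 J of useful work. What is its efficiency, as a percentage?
η = W_out/W_in = 1510/2397 = 63.0%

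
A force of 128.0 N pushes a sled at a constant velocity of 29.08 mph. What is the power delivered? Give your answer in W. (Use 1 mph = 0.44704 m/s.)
Convert to SI: F = 128.0 N, v = 12.9999 m/s
P = Fv = (128.0)(12.9999) = 1664 W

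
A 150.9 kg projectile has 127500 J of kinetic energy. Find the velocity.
v = √(2·KE/m) = √(2·127500/150.9) = 41.11 m/s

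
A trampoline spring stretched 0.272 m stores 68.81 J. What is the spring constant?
k = 2·PE/x² = 2·68.81/(0.272)² = 1860 N/m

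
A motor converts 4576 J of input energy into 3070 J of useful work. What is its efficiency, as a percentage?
η = W_out/W_in = 3070/4576 = 67.09%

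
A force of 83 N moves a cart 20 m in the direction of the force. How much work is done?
W = F·d = (83)(20) = 1660 J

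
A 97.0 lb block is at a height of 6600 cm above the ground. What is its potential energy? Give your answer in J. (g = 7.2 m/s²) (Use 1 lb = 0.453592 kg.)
Convert to SI: m = 43.9984 kg, h = 66.0 m
PE = mgh = (43.9984)(7.2)(66.0) = 20910 J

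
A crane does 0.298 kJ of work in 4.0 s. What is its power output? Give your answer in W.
Convert to SI: W = 298.0 J, t = 4.0 s
P = W/t = 298.0/4.0 = 74.5 W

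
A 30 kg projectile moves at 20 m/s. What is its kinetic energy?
KE = ½mv² = ½(30)(20)² = 6000.0 J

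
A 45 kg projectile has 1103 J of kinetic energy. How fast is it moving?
v = √(2·KE/m) = √(2·1103/45) = 7.002 m/s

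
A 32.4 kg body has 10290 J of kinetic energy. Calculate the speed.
v = √(2·KE/m) = √(2·10290/32.4) = 25.2 m/s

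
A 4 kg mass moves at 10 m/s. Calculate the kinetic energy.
KE = ½mv² = ½(4)(10)² = 200.0 J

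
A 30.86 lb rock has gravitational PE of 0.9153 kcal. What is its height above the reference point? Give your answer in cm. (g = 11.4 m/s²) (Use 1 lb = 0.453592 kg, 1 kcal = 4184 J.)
Convert to SI: m = 13.9978 kg, PE = 3829.62 J
h = PE/(mg) = 3829.62/(13.9978·11.4) = 23.9988 m = 2400 cm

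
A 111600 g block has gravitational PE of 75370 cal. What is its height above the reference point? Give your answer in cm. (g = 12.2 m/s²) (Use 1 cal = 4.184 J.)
Convert to SI: m = 111.6 kg, PE = 315348 J
h = PE/(mg) = 315348/(111.6·12.2) = 231.615 m = 23160 cm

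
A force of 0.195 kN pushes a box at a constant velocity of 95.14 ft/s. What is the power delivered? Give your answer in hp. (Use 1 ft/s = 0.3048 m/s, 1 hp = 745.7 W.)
Convert to SI: F = 195.0 N, v = 28.9987 m/s
P = Fv = (195.0)(28.9987) = 5654.74 W = 7.583 hp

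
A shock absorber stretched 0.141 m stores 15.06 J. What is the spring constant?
k = 2·PE/x² = 2·15.06/(0.141)² = 1515 N/m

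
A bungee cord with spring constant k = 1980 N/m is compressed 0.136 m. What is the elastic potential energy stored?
PE = ½kx² = ½(1980)(0.136)² = 18.31 J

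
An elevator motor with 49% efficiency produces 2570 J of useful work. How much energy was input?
W_in = W_out/η = 2570/0.49 = 5245 J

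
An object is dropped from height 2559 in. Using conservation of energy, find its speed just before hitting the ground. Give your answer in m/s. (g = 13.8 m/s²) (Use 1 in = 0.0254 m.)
Convert to SI: h = 64.9986 m
mgh = ½mv² ⇒ v = √(2gh) = √(2·13.8·64.9986) = 42.36 m/s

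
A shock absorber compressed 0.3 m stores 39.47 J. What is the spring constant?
k = 2·PE/x² = 2·39.47/(0.3)² = 877.1 N/m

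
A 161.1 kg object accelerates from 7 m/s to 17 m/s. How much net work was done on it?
W = ΔKE = ½m(v₂² − v₁²) = ½(161.1)(17² − 7²) = 19332.0 J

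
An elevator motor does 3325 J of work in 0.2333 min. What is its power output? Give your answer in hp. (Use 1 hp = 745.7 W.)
Convert to SI: W = 3325.0 J, t = 13.998 s
P = W/t = 3325.0/13.998 = 237.534 W = 0.3185 hp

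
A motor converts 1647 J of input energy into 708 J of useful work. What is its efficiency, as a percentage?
η = W_out/W_in = 708/1647 = 42.99%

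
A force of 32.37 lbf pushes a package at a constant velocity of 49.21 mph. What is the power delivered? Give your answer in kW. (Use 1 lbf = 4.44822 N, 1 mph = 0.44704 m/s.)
Convert to SI: F = 143.989 N, v = 21.9988 m/s
P = Fv = (143.989)(21.9988) = 3167.59 W = 3.168 kW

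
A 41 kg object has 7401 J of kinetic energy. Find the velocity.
v = √(2·KE/m) = √(2·7401/41) = 19.0 m/s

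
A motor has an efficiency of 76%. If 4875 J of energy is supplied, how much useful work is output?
W_out = η·W_in = 0.76·4875 = 3705.0 J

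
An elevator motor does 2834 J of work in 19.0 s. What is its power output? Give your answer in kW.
P = W/t = 2834.0/19.0 = 149.158 W = 0.1492 kW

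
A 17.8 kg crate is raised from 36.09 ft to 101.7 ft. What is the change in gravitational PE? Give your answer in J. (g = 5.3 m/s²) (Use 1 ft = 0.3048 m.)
Convert to SI: m = 17.8 kg, Δh = 19.9979 m
ΔPE = mgΔh = (17.8)(5.3)(19.9979) = 1887 J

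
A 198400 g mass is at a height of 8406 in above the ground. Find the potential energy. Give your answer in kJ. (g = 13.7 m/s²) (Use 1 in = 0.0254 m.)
Convert to SI: m = 198.4 kg, h = 213.512 m
PE = mgh = (198.4)(13.7)(213.512) = 580344 J = 580.3 kJ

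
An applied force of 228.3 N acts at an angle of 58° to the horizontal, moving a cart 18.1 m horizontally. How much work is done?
W = F·d·cosθ = (228.3)(18.1)cos(58°) = 2190 J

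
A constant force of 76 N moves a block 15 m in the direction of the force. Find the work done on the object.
W = F·d = (76)(15) = 1140 J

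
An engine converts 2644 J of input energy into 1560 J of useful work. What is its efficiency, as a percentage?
η = W_out/W_in = 1560/2644 = 59.0%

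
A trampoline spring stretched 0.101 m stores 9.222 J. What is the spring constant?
k = 2·PE/x² = 2·9.222/(0.101)² = 1808 N/m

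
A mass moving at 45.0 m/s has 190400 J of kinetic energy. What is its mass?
m = 2·KE/v² = 2·190400/(45.0)² = 188.0 kg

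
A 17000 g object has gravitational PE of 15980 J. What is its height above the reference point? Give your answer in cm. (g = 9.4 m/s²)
Convert to SI: m = 17.0 kg, PE = 15980.0 J
h = PE/(mg) = 15980.0/(17.0·9.4) = 100.0 m = 10000 cm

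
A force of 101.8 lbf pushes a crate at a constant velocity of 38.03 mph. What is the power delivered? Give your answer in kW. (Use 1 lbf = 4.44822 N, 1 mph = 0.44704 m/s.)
Convert to SI: F = 452.829 N, v = 17.0009 m/s
P = Fv = (452.829)(17.0009) = 7698.51 W = 7.699 kW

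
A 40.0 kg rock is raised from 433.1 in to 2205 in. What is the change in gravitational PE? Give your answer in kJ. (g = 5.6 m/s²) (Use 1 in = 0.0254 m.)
Convert to SI: m = 40.0 kg, Δh = 45.0063 m
ΔPE = mgΔh = (40.0)(5.6)(45.0063) = 10081.4 J = 10.08 kJ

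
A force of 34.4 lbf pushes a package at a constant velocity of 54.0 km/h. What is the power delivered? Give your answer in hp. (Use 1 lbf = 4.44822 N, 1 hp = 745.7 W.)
Convert to SI: F = 153.019 N, v = 15.0 m/s
P = Fv = (153.019)(15.0) = 2295.28 W = 3.078 hp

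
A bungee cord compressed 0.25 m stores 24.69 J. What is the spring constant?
k = 2·PE/x² = 2·24.69/(0.25)² = 790.1 N/m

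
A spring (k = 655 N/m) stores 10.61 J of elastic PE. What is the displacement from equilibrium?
x = √(2·PE/k) = √(2·10.61/655) = 0.18 m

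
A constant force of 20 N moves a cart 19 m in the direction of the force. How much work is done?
W = F·d = (20)(19) = 380.0 J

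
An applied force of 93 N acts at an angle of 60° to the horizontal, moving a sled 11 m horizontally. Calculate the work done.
W = F·d·cosθ = (93)(11)cos(60°) = 511.5 J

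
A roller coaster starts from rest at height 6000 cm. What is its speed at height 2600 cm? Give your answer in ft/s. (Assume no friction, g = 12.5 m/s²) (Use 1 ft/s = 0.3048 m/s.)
Convert to SI: h₁−h₂ = 34.0 m
mgh₁ = mgh₂ + ½mv² ⇒ v = √(2g(h₁−h₂)) = √(2·12.5·34.0) = 29.1548 m/s = 95.65 ft/s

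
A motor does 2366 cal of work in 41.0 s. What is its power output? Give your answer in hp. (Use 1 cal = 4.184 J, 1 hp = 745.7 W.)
Convert to SI: W = 9899.34 J, t = 41.0 s
P = W/t = 9899.34/41.0 = 241.447 W = 0.3238 hp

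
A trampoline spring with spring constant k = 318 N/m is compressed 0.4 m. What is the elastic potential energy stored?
PE = ½kx² = ½(318)(0.4)² = 25.44 J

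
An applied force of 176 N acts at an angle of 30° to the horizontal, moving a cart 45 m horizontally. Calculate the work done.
W = F·d·cosθ = (176)(45)cos(30°) = 6859 J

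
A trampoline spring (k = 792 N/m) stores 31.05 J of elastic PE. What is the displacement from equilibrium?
x = √(2·PE/k) = √(2·31.05/792) = 0.28 m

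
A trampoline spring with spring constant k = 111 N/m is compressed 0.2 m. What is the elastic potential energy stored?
PE = ½kx² = ½(111)(0.2)² = 2.22 J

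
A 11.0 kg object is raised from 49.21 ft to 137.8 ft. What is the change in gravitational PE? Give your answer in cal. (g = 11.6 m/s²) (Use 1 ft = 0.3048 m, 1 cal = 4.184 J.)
Convert to SI: m = 11.0 kg, Δh = 27.0022 m
ΔPE = mgΔh = (11.0)(11.6)(27.0022) = 3445.48 J = 823.5 cal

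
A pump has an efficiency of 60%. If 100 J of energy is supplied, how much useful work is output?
W_out = η·W_in = 0.6·100 = 60.0 J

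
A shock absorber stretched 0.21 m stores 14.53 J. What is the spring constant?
k = 2·PE/x² = 2·14.53/(0.21)² = 659.0 N/m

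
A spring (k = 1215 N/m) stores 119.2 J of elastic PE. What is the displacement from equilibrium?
x = √(2·PE/k) = √(2·119.2/1215) = 0.443 m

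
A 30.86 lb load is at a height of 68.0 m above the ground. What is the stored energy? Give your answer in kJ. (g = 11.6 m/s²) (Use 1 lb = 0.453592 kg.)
Convert to SI: m = 13.9978 kg, h = 68.0 m
PE = mgh = (13.9978)(11.6)(68.0) = 11041.5 J = 11.04 kJ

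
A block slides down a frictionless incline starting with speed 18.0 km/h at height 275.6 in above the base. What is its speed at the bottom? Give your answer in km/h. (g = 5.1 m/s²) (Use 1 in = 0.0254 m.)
Convert to SI: v₀ = 5.0 m/s, h = 7.00024 m
½mv₀² + mgh = ½mv² ⇒ v = √(v₀² + 2gh) = √(5.0² + 2·5.1·7.00024) = 9.81847 m/s = 35.35 km/h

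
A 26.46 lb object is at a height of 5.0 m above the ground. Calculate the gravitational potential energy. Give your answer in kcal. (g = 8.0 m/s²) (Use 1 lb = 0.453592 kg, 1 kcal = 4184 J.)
Convert to SI: m = 12.002 kg, h = 5.0 m
PE = mgh = (12.002)(8.0)(5.0) = 480.082 J = 0.1147 kcal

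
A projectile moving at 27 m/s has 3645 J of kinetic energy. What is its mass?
m = 2·KE/v² = 2·3645/(27)² = 10.0 kg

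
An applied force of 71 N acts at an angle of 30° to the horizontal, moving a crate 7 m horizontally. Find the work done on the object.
W = F·d·cosθ = (71)(7)cos(30°) = 430.4 J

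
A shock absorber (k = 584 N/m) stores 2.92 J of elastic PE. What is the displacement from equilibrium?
x = √(2·PE/k) = √(2·2.92/584) = 0.1 m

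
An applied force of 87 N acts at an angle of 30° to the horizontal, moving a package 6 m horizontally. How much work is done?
W = F·d·cosθ = (87)(6)cos(30°) = 452.1 J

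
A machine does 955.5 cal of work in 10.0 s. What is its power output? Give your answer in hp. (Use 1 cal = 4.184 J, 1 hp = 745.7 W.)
Convert to SI: W = 3997.81 J, t = 10.0 s
P = W/t = 3997.81/10.0 = 399.781 W = 0.5361 hp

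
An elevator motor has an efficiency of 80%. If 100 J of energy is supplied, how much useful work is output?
W_out = η·W_in = 0.8·100 = 80.0 J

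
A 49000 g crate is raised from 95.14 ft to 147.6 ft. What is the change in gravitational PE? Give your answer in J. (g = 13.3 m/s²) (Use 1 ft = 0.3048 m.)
Convert to SI: m = 49.0 kg, Δh = 15.9898 m
ΔPE = mgΔh = (49.0)(13.3)(15.9898) = 10420 J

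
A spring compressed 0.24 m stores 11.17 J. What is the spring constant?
k = 2·PE/x² = 2·11.17/(0.24)² = 387.8 N/m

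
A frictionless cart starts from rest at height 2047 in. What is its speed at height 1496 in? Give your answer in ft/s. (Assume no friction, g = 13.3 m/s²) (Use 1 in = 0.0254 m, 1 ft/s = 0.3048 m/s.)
Convert to SI: h₁−h₂ = 13.9954 m
mgh₁ = mgh₂ + ½mv² ⇒ v = √(2g(h₁−h₂)) = √(2·13.3·13.9954) = 19.2945 m/s = 63.3 ft/s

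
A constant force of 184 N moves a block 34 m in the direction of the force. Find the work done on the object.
W = F·d = (184)(34) = 6256 J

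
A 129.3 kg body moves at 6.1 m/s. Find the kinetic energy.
KE = ½mv² = ½(129.3)(6.1)² = 2406 J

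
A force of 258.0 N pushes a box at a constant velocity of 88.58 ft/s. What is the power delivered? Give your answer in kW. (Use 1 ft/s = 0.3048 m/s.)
Convert to SI: F = 258.0 N, v = 26.9992 m/s
P = Fv = (258.0)(26.9992) = 6965.79 W = 6.966 kW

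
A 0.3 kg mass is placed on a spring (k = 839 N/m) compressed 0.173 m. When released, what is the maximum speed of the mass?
½kx² = ½mv² ⇒ v = x√(k/m) = (0.173)√(839/0.3) = 9.149 m/s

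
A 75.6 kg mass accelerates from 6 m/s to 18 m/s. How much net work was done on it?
W = ΔKE = ½m(v₂² − v₁²) = ½(75.6)(18² − 6²) = 10886.4 J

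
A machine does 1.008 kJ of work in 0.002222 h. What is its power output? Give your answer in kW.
Convert to SI: W = 1008.0 J, t = 7.9992 s
P = W/t = 1008.0/7.9992 = 126.013 W = 0.126 kW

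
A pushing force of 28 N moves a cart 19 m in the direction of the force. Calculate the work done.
W = F·d = (28)(19) = 532.0 J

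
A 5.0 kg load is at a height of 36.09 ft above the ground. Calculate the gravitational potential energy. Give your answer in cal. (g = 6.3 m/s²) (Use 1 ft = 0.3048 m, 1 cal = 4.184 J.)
Convert to SI: m = 5.0 kg, h = 11.0002 m
PE = mgh = (5.0)(6.3)(11.0002) = 346.507 J = 82.82 cal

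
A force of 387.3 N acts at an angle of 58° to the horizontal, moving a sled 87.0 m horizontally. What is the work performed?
W = F·d·cosθ = (387.3)(87.0)cos(58°) = 17860 J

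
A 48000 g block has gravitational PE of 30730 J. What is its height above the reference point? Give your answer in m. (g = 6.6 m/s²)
Convert to SI: m = 48.0 kg, PE = 30730.0 J
h = PE/(mg) = 30730.0/(48.0·6.6) = 97.0 m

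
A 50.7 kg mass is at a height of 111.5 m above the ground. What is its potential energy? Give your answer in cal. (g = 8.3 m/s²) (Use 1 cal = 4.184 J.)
PE = mgh = (50.7)(8.3)(111.5) = 46920.3 J = 11210 cal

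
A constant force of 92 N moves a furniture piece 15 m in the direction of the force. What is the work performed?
W = F·d = (92)(15) = 1380 J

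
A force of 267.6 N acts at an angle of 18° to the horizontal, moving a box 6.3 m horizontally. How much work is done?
W = F·d·cosθ = (267.6)(6.3)cos(18°) = 1603 J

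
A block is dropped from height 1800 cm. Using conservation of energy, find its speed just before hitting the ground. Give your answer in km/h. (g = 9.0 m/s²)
Convert to SI: h = 18.0 m
mgh = ½mv² ⇒ v = √(2gh) = √(2·9.0·18.0) = 18.0 m/s = 64.8 km/h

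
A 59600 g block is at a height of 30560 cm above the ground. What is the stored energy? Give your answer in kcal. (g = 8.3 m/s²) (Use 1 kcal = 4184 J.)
Convert to SI: m = 59.6 kg, h = 305.6 m
PE = mgh = (59.6)(8.3)(305.6) = 151174 J = 36.13 kcal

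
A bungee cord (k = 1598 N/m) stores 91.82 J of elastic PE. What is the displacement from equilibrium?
x = √(2·PE/k) = √(2·91.82/1598) = 0.339 m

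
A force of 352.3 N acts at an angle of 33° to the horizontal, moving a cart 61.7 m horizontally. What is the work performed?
W = F·d·cosθ = (352.3)(61.7)cos(33°) = 18230 J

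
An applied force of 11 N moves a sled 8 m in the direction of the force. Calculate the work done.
W = F·d = (11)(8) = 88.0 J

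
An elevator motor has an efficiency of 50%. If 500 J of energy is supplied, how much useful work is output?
W_out = η·W_in = 0.5·500 = 250.0 J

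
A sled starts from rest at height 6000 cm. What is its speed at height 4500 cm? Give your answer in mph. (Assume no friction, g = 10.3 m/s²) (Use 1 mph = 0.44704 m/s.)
Convert to SI: h₁−h₂ = 15.0 m
mgh₁ = mgh₂ + ½mv² ⇒ v = √(2g(h₁−h₂)) = √(2·10.3·15.0) = 17.5784 m/s = 39.32 mph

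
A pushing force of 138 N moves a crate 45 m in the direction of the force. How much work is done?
W = F·d = (138)(45) = 6210 J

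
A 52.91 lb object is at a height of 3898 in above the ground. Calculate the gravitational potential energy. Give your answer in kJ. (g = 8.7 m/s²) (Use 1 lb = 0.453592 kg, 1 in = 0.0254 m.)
Convert to SI: m = 23.9996 kg, h = 99.0092 m
PE = mgh = (23.9996)(8.7)(99.0092) = 20672.7 J = 20.67 kJ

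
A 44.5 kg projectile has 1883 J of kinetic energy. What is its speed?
v = √(2·KE/m) = √(2·1883/44.5) = 9.199 m/s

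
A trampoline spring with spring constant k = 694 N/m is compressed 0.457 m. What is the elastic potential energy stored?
PE = ½kx² = ½(694)(0.457)² = 72.47 J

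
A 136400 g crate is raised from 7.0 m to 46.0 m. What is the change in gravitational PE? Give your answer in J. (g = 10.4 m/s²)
Convert to SI: m = 136.4 kg, Δh = 39.0 m
ΔPE = mgΔh = (136.4)(10.4)(39.0) = 55320 J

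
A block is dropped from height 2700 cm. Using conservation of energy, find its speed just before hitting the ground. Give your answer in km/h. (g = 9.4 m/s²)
Convert to SI: h = 27.0 m
mgh = ½mv² ⇒ v = √(2gh) = √(2·9.4·27.0) = 22.53 m/s = 81.11 km/h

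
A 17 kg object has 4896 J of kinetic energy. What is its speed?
v = √(2·KE/m) = √(2·4896/17) = 24.0 m/s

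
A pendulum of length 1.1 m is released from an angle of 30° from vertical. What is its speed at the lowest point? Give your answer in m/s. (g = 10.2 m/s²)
h = L(1 − cosθ) = 1.1(1 − cos30°) = 0.147372 m
v = √(2gh) = √(2·10.2·0.147372) = 1.734 m/s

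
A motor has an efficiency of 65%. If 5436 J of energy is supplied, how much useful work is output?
W_out = η·W_in = 0.65·5436 = 3533.4 J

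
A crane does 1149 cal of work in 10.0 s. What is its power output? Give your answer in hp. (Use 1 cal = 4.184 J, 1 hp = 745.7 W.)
Convert to SI: W = 4807.42 J, t = 10.0 s
P = W/t = 4807.42/10.0 = 480.742 W = 0.6447 hp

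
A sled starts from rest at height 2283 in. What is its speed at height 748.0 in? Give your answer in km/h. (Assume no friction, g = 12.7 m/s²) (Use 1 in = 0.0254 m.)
Convert to SI: h₁−h₂ = 38.989 m
mgh₁ = mgh₂ + ½mv² ⇒ v = √(2g(h₁−h₂)) = √(2·12.7·38.989) = 31.4694 m/s = 113.3 km/h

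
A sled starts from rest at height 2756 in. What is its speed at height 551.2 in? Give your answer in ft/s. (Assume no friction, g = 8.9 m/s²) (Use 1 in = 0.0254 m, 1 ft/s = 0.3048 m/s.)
Convert to SI: h₁−h₂ = 56.0019 m
mgh₁ = mgh₂ + ½mv² ⇒ v = √(2g(h₁−h₂)) = √(2·8.9·56.0019) = 31.5727 m/s = 103.6 ft/s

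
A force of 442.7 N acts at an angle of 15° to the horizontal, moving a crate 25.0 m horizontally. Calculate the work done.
W = F·d·cosθ = (442.7)(25.0)cos(15°) = 10690 J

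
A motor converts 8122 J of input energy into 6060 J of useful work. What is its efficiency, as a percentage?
η = W_out/W_in = 6060/8122 = 74.61%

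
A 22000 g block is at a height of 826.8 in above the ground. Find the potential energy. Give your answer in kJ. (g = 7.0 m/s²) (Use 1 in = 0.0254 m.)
Convert to SI: m = 22.0 kg, h = 21.0007 m
PE = mgh = (22.0)(7.0)(21.0007) = 3234.11 J = 3.234 kJ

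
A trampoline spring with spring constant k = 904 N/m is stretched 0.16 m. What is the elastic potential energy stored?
PE = ½kx² = ½(904)(0.16)² = 11.57 J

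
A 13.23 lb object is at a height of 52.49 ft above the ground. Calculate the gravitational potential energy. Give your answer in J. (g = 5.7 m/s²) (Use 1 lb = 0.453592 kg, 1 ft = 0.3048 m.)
Convert to SI: m = 6.00102 kg, h = 15.999 m
PE = mgh = (6.00102)(5.7)(15.999) = 547.3 J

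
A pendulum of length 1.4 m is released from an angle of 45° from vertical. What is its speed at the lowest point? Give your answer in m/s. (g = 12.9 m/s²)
h = L(1 − cosθ) = 1.4(1 − cos45°) = 0.410051 m
v = √(2gh) = √(2·12.9·0.410051) = 3.253 m/s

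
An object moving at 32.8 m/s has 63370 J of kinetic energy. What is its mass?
m = 2·KE/v² = 2·63370/(32.8)² = 117.8 kg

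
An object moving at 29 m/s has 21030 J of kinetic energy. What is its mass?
m = 2·KE/v² = 2·21030/(29)² = 50.01 kg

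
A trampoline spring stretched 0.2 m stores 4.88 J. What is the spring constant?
k = 2·PE/x² = 2·4.88/(0.2)² = 244.0 N/m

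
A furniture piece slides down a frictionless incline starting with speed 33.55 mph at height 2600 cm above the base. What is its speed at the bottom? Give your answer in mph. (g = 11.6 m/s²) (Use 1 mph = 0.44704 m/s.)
Convert to SI: v₀ = 14.9982 m/s, h = 26.0 m
½mv₀² + mgh = ½mv² ⇒ v = √(v₀² + 2gh) = √(14.9982² + 2·11.6·26.0) = 28.7775 m/s = 64.37 mph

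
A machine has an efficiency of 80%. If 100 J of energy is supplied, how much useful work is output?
W_out = η·W_in = 0.8·100 = 80.0 J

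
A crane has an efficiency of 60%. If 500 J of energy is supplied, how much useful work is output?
W_out = η·W_in = 0.6·500 = 300.0 J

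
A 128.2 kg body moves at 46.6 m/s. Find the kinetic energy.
KE = ½mv² = ½(128.2)(46.6)² = 139200 J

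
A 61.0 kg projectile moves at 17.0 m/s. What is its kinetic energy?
KE = ½mv² = ½(61.0)(17.0)² = 8815 J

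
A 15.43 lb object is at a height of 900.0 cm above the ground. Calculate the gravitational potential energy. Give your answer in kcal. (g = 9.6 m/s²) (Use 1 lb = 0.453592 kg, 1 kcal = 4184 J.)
Convert to SI: m = 6.99892 kg, h = 9.0 m
PE = mgh = (6.99892)(9.6)(9.0) = 604.707 J = 0.1445 kcal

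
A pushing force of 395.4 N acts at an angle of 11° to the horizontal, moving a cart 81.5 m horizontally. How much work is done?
W = F·d·cosθ = (395.4)(81.5)cos(11°) = 31630 J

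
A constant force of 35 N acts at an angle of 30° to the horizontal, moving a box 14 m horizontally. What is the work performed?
W = F·d·cosθ = (35)(14)cos(30°) = 424.4 J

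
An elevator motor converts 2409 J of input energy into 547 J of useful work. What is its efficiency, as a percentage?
η = W_out/W_in = 547/2409 = 22.71%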